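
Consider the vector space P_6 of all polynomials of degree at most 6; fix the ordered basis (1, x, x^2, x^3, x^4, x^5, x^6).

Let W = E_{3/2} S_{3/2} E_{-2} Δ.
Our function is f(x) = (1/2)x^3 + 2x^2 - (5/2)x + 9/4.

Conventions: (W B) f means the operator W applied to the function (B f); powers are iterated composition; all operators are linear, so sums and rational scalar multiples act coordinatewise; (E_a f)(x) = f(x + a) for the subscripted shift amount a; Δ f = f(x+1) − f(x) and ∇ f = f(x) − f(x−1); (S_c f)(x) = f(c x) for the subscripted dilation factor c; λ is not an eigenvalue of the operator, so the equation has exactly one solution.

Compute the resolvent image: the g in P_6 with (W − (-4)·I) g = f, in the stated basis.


g(x) = (1/8)x^3 + (37/128)x^2 - (539/512)x + 1345/2048

write g with unknown coordinates in the stated basis and equate coefficients in (W − (-4)·I) g = f
solving from the highest basis element down gives g = (1/8)x^3 + (37/128)x^2 - (539/512)x + 1345/2048
check: W g = (27/32)x^2 + (219/128)x - 193/512
so W g − (-4)·g = (1/2)x^3 + 2x^2 - (5/2)x + 9/4 = f ✓


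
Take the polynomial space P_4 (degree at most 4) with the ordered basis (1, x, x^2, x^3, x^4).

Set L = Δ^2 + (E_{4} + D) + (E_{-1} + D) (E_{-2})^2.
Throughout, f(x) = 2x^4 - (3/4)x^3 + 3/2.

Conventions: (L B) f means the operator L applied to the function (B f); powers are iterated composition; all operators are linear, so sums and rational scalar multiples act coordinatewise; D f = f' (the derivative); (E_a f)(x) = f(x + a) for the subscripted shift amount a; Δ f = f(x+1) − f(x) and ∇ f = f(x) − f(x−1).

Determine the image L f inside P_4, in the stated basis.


the result is g(x) = 4x^4 + (13/2)x^3 + (1671/4)x^2 - (539/4)x + 5145/4

Δ f = 8x^3 + (39/4)x^2 + (23/4)x + 5/4
Δ Δ f = 24x^2 + (87/2)x + 47/2
E_{4} f = 2x^4 + (125/4)x^3 + 183x^2 + 476x + 931/2
D f = 8x^3 - (9/4)x^2
(E_{4} + D) f = 2x^4 + (157/4)x^3 + (723/4)x^2 + 476x + 931/2
E_{-2} f = 2x^4 - (67/4)x^3 + (105/2)x^2 - 73x + 79/2
E_{-2} E_{-2} f = 2x^4 - (131/4)x^3 + 201x^2 - 548x + 1123/2
E_{-1} (E_{-2})^2 f = 2x^4 - (163/4)x^3 + (1245/4)x^2 - (4225/4)x + 5381/4
D (E_{-2})^2 f = 8x^3 - (393/4)x^2 + 402x - 548
(E_{-1} + D) (E_{-2})^2 f = 2x^4 - (131/4)x^3 + 213x^2 - (2617/4)x + 3189/4
(Δ^2 + (E_{4} + D) + (E_{-1} + D) (E_{-2})^2) f = 4x^4 + (13/2)x^3 + (1671/4)x^2 - (539/4)x + 5145/4


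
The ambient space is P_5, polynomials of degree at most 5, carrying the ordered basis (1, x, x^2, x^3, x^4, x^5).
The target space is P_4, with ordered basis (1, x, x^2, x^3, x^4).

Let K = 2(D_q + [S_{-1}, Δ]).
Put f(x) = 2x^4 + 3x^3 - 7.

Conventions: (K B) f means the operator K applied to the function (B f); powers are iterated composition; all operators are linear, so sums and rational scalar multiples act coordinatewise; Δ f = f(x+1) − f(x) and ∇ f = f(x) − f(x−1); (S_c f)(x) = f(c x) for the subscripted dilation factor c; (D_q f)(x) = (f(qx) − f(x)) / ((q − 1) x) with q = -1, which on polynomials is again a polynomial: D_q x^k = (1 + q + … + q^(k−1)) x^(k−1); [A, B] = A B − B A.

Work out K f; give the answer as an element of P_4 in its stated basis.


D_q f = 3x^2
Δ f = 8x^3 + 21x^2 + 17x + 5
S_{-1} Δ f = -8x^3 + 21x^2 - 17x + 5
S_{-1} f = 2x^4 - 3x^3 - 7
Δ S_{-1} f = 8x^3 + 3x^2 - x - 1
[S_{-1}, Δ] f = -16x^3 + 18x^2 - 16x + 6
(D_q + [S_{-1}, Δ]) f = -16x^3 + 21x^2 - 16x + 6
(2(D_q + [S_{-1}, Δ])) f = -32x^3 + 42x^2 - 32x + 12

g(x) = -32x^3 + 42x^2 - 32x + 12


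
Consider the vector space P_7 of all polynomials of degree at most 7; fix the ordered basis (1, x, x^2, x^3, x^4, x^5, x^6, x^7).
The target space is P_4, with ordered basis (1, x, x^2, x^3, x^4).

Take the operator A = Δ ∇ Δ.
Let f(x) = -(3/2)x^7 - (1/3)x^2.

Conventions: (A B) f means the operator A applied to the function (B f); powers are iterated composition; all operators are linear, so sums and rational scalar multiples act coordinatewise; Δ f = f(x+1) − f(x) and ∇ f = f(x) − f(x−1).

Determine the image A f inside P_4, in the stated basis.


the result is g(x) = -315x^4 - 630x^3 - 945x^2 - 630x - 189

Δ f = -(21/2)x^6 - (63/2)x^5 - (105/2)x^4 - (105/2)x^3 - (63/2)x^2 - (67/6)x - 11/6
∇ Δ f = -63x^5 - 105x^3 - 21x - 2/3
Δ ∇ Δ f = -315x^4 - 630x^3 - 945x^2 - 630x - 189


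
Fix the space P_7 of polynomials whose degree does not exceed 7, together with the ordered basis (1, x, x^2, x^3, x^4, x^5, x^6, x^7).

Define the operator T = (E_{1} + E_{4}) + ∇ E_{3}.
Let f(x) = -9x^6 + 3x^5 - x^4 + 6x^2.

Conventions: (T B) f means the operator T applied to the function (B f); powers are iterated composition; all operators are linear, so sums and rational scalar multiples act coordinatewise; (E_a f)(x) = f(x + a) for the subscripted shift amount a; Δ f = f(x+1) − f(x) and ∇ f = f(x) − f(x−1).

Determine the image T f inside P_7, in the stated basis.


the image equals g(x) = -18x^6 - 318x^5 - 2882x^4 - 14484x^3 - 41070x^2 - 62178x - 39340

E_{1} f = -9x^6 - 51x^5 - 121x^4 - 154x^3 - 105x^2 - 31x - 1
E_{4} f = -9x^6 - 213x^5 - 2101x^4 - 11056x^3 - 32730x^2 - 51664x - 33952
(E_{1} + E_{4}) f = -18x^6 - 264x^5 - 2222x^4 - 11210x^3 - 32835x^2 - 51695x - 33953
E_{3} f = -9x^6 - 159x^5 - 1171x^4 - 4602x^3 - 10173x^2 - 11979x - 5859
∇ E_{3} f = -54x^5 - 660x^4 - 3274x^3 - 8235x^2 - 10483x - 5387
((E_{1} + E_{4}) + ∇ E_{3}) f = -18x^6 - 318x^5 - 2882x^4 - 14484x^3 - 41070x^2 - 62178x - 39340


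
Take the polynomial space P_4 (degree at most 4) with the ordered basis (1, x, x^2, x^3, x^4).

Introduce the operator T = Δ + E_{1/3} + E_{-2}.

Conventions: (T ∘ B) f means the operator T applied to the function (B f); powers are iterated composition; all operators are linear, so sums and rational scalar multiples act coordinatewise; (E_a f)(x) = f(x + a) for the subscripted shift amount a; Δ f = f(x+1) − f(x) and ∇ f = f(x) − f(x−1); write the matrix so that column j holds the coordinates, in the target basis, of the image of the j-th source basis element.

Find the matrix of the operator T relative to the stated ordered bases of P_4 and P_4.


image of 1: 2
image of x: 2x - 2/3
image of x^2: 2x^2 - (4/3)x + 46/9
image of x^3: 2x^3 - 2x^2 + (46/3)x - 188/27
image of x^4: 2x^4 - (8/3)x^3 + (92/3)x^2 - (752/27)x + 1378/81
each image's coordinates form column j of the matrix

the matrix is [[2, -2/3, 46/9, -188/27, 1378/81]; [0, 2, -4/3, 46/3, -752/27]; [0, 0, 2, -2, 92/3]; [0, 0, 0, 2, -8/3]; [0, 0, 0, 0, 2]] (rows listed top to bottom)


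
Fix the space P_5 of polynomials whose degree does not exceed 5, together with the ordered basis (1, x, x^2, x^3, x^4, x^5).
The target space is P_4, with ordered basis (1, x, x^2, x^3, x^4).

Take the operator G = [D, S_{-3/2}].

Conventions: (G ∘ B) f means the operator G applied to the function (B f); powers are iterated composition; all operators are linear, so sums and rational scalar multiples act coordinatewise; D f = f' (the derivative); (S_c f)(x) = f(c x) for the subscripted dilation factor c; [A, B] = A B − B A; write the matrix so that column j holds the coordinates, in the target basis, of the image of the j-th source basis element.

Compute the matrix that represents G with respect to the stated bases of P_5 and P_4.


the matrix is [[0, -5/2, 0, 0, 0, 0]; [0, 0, 15/2, 0, 0, 0]; [0, 0, 0, -135/8, 0, 0]; [0, 0, 0, 0, 135/4, 0]; [0, 0, 0, 0, 0, -2025/32]] (rows listed top to bottom)

image of 1: 0
image of x: -5/2
image of x^2: (15/2)x
image of x^3: -(135/8)x^2
image of x^4: (135/4)x^3
image of x^5: -(2025/32)x^4
each image's coordinates form column j of the matrix


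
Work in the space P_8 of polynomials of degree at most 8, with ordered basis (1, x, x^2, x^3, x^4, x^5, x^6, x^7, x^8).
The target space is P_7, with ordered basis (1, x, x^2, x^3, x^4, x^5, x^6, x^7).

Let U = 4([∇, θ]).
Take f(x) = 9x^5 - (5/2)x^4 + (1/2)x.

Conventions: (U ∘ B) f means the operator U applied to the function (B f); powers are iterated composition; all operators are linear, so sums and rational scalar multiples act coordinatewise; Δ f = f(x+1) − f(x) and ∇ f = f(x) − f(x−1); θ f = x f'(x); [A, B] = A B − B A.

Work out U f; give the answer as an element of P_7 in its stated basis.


θ f = 45x^5 - 10x^4 + (1/2)x
∇ θ f = 225x^4 - 490x^3 + 510x^2 - 265x + 111/2
∇ f = 45x^4 - 100x^3 + 105x^2 - 55x + 12
θ ∇ f = 180x^4 - 300x^3 + 210x^2 - 55x
[∇, θ] f = 45x^4 - 190x^3 + 300x^2 - 210x + 111/2
(4([∇, θ])) f = 180x^4 - 760x^3 + 1200x^2 - 840x + 222

g(x) = 180x^4 - 760x^3 + 1200x^2 - 840x + 222


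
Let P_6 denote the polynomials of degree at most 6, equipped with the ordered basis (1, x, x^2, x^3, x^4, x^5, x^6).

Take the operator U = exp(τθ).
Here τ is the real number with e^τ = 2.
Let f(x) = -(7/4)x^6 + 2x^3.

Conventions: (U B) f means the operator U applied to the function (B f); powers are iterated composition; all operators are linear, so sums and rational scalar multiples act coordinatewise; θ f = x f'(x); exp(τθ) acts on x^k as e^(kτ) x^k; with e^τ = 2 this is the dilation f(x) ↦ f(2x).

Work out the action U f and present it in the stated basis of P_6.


the result is g(x) = -112x^6 + 16x^3

exp(τθ) x^k = e^(kτ) x^k; with e^τ = 2 this sends x^k to 2^k x^k
x^3 ↦ 8 x^3
x^6 ↦ 64 x^6
applying this coordinatewise to f: exp(τθ) f = -112x^6 + 16x^3


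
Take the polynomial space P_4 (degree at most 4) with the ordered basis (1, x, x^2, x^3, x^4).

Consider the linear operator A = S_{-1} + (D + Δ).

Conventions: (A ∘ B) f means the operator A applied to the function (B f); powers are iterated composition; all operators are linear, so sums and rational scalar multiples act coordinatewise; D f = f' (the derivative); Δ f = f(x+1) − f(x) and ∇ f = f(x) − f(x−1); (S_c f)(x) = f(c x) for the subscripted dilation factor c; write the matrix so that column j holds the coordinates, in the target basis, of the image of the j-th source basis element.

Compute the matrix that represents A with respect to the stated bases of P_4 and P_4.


the matrix is [[1, 2, 1, 1, 1]; [0, -1, 4, 3, 4]; [0, 0, 1, 6, 6]; [0, 0, 0, -1, 8]; [0, 0, 0, 0, 1]] (rows listed top to bottom)

image of 1: 1
image of x: -x + 2
image of x^2: x^2 + 4x + 1
image of x^3: -x^3 + 6x^2 + 3x + 1
image of x^4: x^4 + 8x^3 + 6x^2 + 4x + 1
each image's coordinates form column j of the matrix


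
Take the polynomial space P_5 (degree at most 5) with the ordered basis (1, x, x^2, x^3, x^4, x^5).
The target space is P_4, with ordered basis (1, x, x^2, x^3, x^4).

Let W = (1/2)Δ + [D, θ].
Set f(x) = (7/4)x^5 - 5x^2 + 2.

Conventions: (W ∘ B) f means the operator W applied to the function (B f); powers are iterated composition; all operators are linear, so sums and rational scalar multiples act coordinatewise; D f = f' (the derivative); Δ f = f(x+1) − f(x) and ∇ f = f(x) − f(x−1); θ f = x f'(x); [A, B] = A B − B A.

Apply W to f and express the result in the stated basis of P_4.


Δ f = (35/4)x^4 + (35/2)x^3 + (35/2)x^2 - (5/4)x - 13/4
((1/2)Δ) f = (35/8)x^4 + (35/4)x^3 + (35/4)x^2 - (5/8)x - 13/8
θ f = (35/4)x^5 - 10x^2
D θ f = (175/4)x^4 - 20x
D f = (35/4)x^4 - 10x
θ D f = 35x^4 - 10x
[D, θ] f = (35/4)x^4 - 10x
((1/2)Δ + [D, θ]) f = (105/8)x^4 + (35/4)x^3 + (35/4)x^2 - (85/8)x - 13/8

g(x) = (105/8)x^4 + (35/4)x^3 + (35/4)x^2 - (85/8)x - 13/8


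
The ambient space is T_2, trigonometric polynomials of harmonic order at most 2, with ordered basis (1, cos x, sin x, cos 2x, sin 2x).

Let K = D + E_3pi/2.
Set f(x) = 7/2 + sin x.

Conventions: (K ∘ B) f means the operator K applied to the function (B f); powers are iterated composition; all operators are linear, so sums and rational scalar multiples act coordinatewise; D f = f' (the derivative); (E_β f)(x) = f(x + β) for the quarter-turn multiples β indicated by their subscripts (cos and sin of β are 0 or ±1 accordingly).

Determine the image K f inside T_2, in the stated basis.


D f = cos x
E_3pi/2 f = 7/2 - cos x
(D + E_3pi/2) f = 7/2

the image equals g(x) = 7/2


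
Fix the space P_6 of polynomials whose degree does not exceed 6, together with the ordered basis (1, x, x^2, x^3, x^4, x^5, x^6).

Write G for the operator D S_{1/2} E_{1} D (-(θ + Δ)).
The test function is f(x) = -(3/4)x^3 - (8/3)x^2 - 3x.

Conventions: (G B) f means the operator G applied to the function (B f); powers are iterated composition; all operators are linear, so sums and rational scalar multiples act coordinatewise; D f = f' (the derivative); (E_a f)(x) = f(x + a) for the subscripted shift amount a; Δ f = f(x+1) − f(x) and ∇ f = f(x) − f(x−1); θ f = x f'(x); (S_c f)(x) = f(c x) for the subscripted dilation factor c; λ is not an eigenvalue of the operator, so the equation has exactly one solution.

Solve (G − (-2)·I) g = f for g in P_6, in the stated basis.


write g with unknown coordinates in the stated basis and equate coefficients in (G − (-2)·I) g = f
solving from the highest basis element down gives g = -(3/8)x^3 - (4/3)x^2 - (75/32)x - 43/12
check: G g = (27/16)x + 43/6
so G g − (-2)·g = -(3/4)x^3 - (8/3)x^2 - 3x = f ✓

the result is g(x) = -(3/8)x^3 - (4/3)x^2 - (75/32)x - 43/12


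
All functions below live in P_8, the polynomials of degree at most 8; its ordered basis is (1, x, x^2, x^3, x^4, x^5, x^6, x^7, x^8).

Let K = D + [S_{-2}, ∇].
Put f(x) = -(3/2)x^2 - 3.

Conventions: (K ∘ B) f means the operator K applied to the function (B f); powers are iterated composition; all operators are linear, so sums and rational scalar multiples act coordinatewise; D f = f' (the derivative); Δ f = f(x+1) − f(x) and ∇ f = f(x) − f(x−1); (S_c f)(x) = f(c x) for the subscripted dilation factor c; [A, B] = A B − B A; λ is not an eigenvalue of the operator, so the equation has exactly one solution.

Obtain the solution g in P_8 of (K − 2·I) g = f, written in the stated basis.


write g with unknown coordinates in the stated basis and equate coefficients in (K − 2·I) g = f
solving from the highest basis element down gives g = (3/4)x^2 - (15/4)x - 39/8
check: K g = -(15/2)x - 51/4
so K g − 2·g = -(3/2)x^2 - 3 = f ✓

the result is g(x) = (3/4)x^2 - (15/4)x - 39/8


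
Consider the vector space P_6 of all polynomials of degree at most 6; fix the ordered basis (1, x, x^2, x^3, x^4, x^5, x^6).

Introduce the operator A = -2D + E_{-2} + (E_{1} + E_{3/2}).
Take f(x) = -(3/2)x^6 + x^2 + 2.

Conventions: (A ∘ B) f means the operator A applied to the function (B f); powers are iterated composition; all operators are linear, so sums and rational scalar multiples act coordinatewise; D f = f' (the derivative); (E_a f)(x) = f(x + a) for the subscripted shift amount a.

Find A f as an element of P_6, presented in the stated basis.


g(x) = -(9/2)x^6 + (27/2)x^5 - (1305/8)x^4 + (435/4)x^3 - (15789/32)x^2 + (6645/32)x - 12971/128

D f = -9x^5 + 2x
(-2D) f = 18x^5 - 4x
E_{-2} f = -(3/2)x^6 + 18x^5 - 90x^4 + 240x^3 - 359x^2 + 284x - 90
E_{1} f = -(3/2)x^6 - 9x^5 - (45/2)x^4 - 30x^3 - (43/2)x^2 - 7x + 3/2
E_{3/2} f = -(3/2)x^6 - (27/2)x^5 - (405/8)x^4 - (405/4)x^3 - (3613/32)x^2 - (2091/32)x - 1643/128
(E_{1} + E_{3/2}) f = -3x^6 - (45/2)x^5 - (585/8)x^4 - (525/4)x^3 - (4301/32)x^2 - (2315/32)x - 1451/128
(-2D + E_{-2} + (E_{1} + E_{3/2})) f = -(9/2)x^6 + (27/2)x^5 - (1305/8)x^4 + (435/4)x^3 - (15789/32)x^2 + (6645/32)x - 12971/128


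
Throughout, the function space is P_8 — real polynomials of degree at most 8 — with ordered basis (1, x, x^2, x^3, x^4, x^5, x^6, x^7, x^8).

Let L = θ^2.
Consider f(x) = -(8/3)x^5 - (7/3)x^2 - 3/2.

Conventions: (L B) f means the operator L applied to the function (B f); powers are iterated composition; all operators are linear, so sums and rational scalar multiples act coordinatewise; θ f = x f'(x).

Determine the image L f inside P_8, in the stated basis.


θ f = -(40/3)x^5 - (14/3)x^2
θ θ f = -(200/3)x^5 - (28/3)x^2

the result is g(x) = -(200/3)x^5 - (28/3)x^2


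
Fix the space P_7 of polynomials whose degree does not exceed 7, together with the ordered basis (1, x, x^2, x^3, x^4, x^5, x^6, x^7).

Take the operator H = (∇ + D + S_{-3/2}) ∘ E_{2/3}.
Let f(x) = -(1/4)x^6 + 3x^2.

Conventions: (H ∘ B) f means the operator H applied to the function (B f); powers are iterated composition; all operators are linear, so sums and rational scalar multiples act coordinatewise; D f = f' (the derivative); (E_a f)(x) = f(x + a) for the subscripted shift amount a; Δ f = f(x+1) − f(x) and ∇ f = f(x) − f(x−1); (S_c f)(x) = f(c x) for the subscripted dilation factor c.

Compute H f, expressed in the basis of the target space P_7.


the result is g(x) = -(729/256)x^6 + (147/32)x^5 - (235/16)x^4 - (10/3)x^3 - (1/18)x^2 + (83/18)x + 17765/2916

E_{2/3} f = -(1/4)x^6 - x^5 - (5/3)x^4 - (40/27)x^3 + (61/27)x^2 + (308/81)x + 956/729
∇ E_{2/3} f = -(3/2)x^5 - (5/4)x^4 - (5/3)x^3 - (25/36)x^2 + (313/54)x + 317/324
D E_{2/3} f = -(3/2)x^5 - 5x^4 - (20/3)x^3 - (40/9)x^2 + (122/27)x + 308/81
S_{-3/2} E_{2/3} f = -(729/256)x^6 + (243/32)x^5 - (135/16)x^4 + 5x^3 + (61/12)x^2 - (154/27)x + 956/729
(∇ + D + S_{-3/2}) E_{2/3} f = -(729/256)x^6 + (147/32)x^5 - (235/16)x^4 - (10/3)x^3 - (1/18)x^2 + (83/18)x + 17765/2916


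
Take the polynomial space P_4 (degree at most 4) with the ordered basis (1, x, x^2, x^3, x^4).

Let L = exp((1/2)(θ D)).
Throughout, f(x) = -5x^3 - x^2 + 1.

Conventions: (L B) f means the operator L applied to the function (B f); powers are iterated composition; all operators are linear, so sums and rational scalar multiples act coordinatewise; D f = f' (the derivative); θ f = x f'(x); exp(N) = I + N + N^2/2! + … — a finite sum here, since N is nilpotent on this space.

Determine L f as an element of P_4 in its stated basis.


g(x) = -5x^3 - 16x^2 - (17/2)x + 1

order-1 term: -15x^2 - x
order-2 term: -(15/2)x
the series for exp((1/2)(θ D)) f terminates at order 2
exp((1/2)(θ D)) f = -5x^3 - 16x^2 - (17/2)x + 1


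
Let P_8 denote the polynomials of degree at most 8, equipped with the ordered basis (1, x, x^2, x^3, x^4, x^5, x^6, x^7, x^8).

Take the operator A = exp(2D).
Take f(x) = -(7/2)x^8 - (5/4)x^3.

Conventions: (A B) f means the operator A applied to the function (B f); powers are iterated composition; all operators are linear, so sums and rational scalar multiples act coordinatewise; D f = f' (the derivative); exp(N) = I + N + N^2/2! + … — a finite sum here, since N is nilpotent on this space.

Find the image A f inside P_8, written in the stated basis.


order-1 term: -56x^7 - (15/2)x^2
order-2 term: -392x^6 - 15x
order-3 term: -1568x^5 - 10
order-4 term: -3920x^4
order-5 term: -6272x^3
order-6 term: -6272x^2
order-7 term: -3584x
order-8 term: -896
the series for exp(2D) f terminates at order 8
exp(2D) f = -(7/2)x^8 - 56x^7 - 392x^6 - 1568x^5 - 3920x^4 - (25093/4)x^3 - (12559/2)x^2 - 3599x - 906

g(x) = -(7/2)x^8 - 56x^7 - 392x^6 - 1568x^5 - 3920x^4 - (25093/4)x^3 - (12559/2)x^2 - 3599x - 906


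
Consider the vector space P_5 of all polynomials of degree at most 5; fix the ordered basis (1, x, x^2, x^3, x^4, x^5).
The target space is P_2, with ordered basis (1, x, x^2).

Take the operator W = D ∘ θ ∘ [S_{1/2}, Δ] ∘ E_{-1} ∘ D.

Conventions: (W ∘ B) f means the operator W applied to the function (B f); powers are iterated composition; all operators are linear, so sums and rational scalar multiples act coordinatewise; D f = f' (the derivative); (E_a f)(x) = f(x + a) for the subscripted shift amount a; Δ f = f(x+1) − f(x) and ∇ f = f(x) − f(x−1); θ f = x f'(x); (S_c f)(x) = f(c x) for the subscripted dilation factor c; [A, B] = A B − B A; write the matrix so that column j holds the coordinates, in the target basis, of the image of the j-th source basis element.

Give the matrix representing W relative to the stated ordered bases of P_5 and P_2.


image of 1: 0
image of x: 0
image of x^2: 0
image of x^3: 3/2
image of x^4: 6x - 3/2
image of x^5: (45/4)x^2 - (15/2)x + 5/4
each image's coordinates form column j of the matrix

the matrix is [[0, 0, 0, 3/2, -3/2, 5/4]; [0, 0, 0, 0, 6, -15/2]; [0, 0, 0, 0, 0, 45/4]] (rows listed top to bottom)


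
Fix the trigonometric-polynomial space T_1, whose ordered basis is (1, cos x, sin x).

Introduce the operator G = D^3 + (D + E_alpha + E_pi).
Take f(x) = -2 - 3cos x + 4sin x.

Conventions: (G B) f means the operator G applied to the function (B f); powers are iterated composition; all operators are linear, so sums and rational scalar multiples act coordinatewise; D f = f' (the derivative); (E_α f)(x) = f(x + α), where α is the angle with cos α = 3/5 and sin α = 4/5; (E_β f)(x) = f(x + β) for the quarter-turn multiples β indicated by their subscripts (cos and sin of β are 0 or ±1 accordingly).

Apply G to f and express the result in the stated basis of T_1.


D f = 4cos x + 3sin x
D D f = 3cos x - 4sin x
D D D f = -4cos x - 3sin x
D f = 4cos x + 3sin x
E_alpha f = -2 + (7/5)cos x + (24/5)sin x
E_pi f = -2 + 3cos x - 4sin x
(D + E_alpha + E_pi) f = -4 + (42/5)cos x + (19/5)sin x
(D^3 + (D + E_alpha + E_pi)) f = -4 + (22/5)cos x + (4/5)sin x

g(x) = -4 + (22/5)cos x + (4/5)sin x


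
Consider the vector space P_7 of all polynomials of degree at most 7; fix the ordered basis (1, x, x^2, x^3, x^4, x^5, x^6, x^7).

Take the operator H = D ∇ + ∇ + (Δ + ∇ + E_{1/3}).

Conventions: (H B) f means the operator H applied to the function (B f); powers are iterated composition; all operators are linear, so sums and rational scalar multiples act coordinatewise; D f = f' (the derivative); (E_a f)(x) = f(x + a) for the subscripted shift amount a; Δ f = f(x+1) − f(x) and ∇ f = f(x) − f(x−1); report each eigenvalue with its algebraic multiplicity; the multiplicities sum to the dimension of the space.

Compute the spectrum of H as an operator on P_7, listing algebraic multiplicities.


λ = 1 (multiplicity 8)

image of 1: 1
image of x: x + 10/3
image of x^2: x^2 + (20/3)x + 10/9
image of x^3: x^3 + 10x^2 + (10/3)x + 1/27
image of x^4: x^4 + (40/3)x^3 + (20/3)x^2 + (4/27)x + 244/81
image of x^5: x^5 + (50/3)x^4 + (100/9)x^3 + (10/27)x^2 + (1220/81)x - 485/243
image of x^6: x^6 + 20x^5 + (50/3)x^4 + (20/27)x^3 + (1220/27)x^2 - (970/81)x + 3646/729
image of x^7: x^7 + (70/3)x^6 + (70/3)x^5 + (35/27)x^4 + (8540/81)x^3 - (3395/81)x^2 + (25522/729)x - 8747/2187
the matrix is upper triangular; its diagonal is (1, 1, 1, 1, 1, 1, 1, 1)
for a triangular matrix the eigenvalues are the diagonal entries, with algebraic multiplicity their repetition count


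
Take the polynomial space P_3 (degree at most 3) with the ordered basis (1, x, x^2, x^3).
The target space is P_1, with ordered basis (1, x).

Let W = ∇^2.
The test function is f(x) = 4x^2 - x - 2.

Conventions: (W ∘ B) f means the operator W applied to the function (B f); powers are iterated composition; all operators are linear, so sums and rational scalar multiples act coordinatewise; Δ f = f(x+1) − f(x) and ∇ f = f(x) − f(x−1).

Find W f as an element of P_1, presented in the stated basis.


g(x) = 8

∇ f = 8x - 5
∇ ∇ f = 8


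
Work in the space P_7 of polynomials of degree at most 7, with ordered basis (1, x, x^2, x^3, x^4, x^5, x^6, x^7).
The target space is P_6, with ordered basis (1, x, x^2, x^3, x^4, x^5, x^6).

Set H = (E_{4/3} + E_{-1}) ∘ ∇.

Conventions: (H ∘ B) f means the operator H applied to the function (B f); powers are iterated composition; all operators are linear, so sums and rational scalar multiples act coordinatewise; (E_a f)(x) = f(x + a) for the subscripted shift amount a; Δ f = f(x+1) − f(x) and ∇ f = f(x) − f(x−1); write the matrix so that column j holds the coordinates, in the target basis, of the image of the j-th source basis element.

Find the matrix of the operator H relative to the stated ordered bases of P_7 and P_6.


the matrix is [[0, 2, -4/3, 28/3, -320/27, 2852/81, -4648/81, 98044/729]; [0, 0, 4, -4, 112/3, -1600/27, 5704/27, -32536/81]; [0, 0, 0, 6, -8, 280/3, -1600/9, 19964/27]; [0, 0, 0, 0, 8, -40/3, 560/3, -11200/27]; [0, 0, 0, 0, 0, 10, -20, 980/3]; [0, 0, 0, 0, 0, 0, 12, -28]; [0, 0, 0, 0, 0, 0, 0, 14]] (rows listed top to bottom)

image of 1: 0
image of x: 2
image of x^2: 4x - 4/3
image of x^3: 6x^2 - 4x + 28/3
image of x^4: 8x^3 - 8x^2 + (112/3)x - 320/27
image of x^5: 10x^4 - (40/3)x^3 + (280/3)x^2 - (1600/27)x + 2852/81
image of x^6: 12x^5 - 20x^4 + (560/3)x^3 - (1600/9)x^2 + (5704/27)x - 4648/81
image of x^7: 14x^6 - 28x^5 + (980/3)x^4 - (11200/27)x^3 + (19964/27)x^2 - (32536/81)x + 98044/729
each image's coordinates form column j of the matrix


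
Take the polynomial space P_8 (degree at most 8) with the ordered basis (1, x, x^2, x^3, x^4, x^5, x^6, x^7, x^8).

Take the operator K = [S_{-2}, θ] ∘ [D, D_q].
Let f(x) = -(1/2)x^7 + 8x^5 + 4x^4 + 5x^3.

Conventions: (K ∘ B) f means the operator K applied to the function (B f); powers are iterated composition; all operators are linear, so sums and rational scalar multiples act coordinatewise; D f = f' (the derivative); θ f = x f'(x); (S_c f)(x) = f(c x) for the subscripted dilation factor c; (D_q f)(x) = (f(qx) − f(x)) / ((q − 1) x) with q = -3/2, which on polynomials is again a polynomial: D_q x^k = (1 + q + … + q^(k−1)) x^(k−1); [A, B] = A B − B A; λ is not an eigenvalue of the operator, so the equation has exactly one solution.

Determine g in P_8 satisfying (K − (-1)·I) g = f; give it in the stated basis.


write g with unknown coordinates in the stated basis and equate coefficients in (K − (-1)·I) g = f
solving from the highest basis element down gives g = -(1/2)x^7 + 8x^5 + 4x^4 + 5x^3
check: K g = 0
so K g − (-1)·g = -(1/2)x^7 + 8x^5 + 4x^4 + 5x^3 = f ✓

the result is g(x) = -(1/2)x^7 + 8x^5 + 4x^4 + 5x^3


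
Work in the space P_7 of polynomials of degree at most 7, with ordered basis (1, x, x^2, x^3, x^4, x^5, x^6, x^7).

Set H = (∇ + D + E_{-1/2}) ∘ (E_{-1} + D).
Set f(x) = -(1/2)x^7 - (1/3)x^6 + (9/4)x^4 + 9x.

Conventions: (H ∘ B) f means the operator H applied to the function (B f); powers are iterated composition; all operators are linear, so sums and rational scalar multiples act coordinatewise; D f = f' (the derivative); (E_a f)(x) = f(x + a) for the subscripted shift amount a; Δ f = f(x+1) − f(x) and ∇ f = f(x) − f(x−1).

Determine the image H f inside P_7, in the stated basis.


E_{-1} f = -(1/2)x^7 + (19/6)x^6 - (17/2)x^5 + (59/4)x^4 - (119/6)x^3 + 19x^2 - (3/2)x - 79/12
D f = -(7/2)x^6 - 2x^5 + 9x^3 + 9
(E_{-1} + D) f = -(1/2)x^7 - (1/3)x^6 - (21/2)x^5 + (59/4)x^4 - (65/6)x^3 + 19x^2 - (3/2)x + 29/12
∇ (E_{-1} + D) f = -(7/2)x^6 + (17/2)x^5 - 65x^4 + (1049/6)x^3 - (463/2)x^2 + (367/2)x - 227/4
D (E_{-1} + D) f = -(7/2)x^6 - 2x^5 - (105/2)x^4 + 59x^3 - (65/2)x^2 + 38x - 3/2
E_{-1/2} (E_{-1} + D) f = -(1/2)x^7 + (17/12)x^6 - (97/8)x^5 + (671/16)x^4 - (2139/32)x^3 + (4513/64)x^2 - (5027/128)x + 2693/256
(∇ + D + E_{-1/2}) (E_{-1} + D) f = -(1/2)x^7 - (67/12)x^6 - (45/8)x^5 - (1209/16)x^4 + (16031/96)x^3 - (12383/64)x^2 + (23325/128)x - 12219/256

the image equals g(x) = -(1/2)x^7 - (67/12)x^6 - (45/8)x^5 - (1209/16)x^4 + (16031/96)x^3 - (12383/64)x^2 + (23325/128)x - 12219/256


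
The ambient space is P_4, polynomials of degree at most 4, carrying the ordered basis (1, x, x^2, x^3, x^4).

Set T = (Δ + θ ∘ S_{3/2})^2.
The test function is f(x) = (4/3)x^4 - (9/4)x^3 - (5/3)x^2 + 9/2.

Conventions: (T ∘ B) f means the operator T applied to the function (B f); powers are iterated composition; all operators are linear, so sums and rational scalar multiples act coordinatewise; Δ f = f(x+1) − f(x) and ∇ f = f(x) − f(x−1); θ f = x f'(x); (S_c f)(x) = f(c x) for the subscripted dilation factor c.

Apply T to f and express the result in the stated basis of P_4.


Δ f = (16/3)x^3 + (5/4)x^2 - (19/4)x - 31/12
S_{3/2} f = (27/4)x^4 - (243/32)x^3 - (15/4)x^2 + 9/2
θ S_{3/2} f = 27x^4 - (729/32)x^3 - (15/2)x^2
(Δ + θ ∘ S_{3/2}) f = 27x^4 - (1675/96)x^3 - (25/4)x^2 - (19/4)x - 31/12
Δ (Δ + θ ∘ S_{3/2}) f = 108x^3 + (3509/32)x^2 + (1381/32)x - 139/96
S_{3/2} (Δ + θ ∘ S_{3/2}) f = (2187/16)x^4 - (15075/256)x^3 - (225/16)x^2 - (57/8)x - 31/12
θ S_{3/2} (Δ + θ ∘ S_{3/2}) f = (2187/4)x^4 - (45225/256)x^3 - (225/8)x^2 - (57/8)x
(Δ + θ ∘ S_{3/2}) (Δ + θ ∘ S_{3/2}) f = (2187/4)x^4 - (17577/256)x^3 + (2609/32)x^2 + (1153/32)x - 139/96

the image equals g(x) = (2187/4)x^4 - (17577/256)x^3 + (2609/32)x^2 + (1153/32)x - 139/96


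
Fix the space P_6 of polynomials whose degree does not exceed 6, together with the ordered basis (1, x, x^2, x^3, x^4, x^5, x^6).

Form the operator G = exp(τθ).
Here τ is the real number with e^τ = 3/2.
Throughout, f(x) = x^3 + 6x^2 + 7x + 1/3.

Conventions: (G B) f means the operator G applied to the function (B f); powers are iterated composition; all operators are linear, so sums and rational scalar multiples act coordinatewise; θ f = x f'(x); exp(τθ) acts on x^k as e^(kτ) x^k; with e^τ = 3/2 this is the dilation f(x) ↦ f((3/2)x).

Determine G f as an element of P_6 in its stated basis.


the result is g(x) = (27/8)x^3 + (27/2)x^2 + (21/2)x + 1/3

exp(τθ) x^k = e^(kτ) x^k; with e^τ = 3/2 this sends x^k to (3/2)^k x^k
x ↦ 3/2 x
x^2 ↦ 9/4 x^2
x^3 ↦ 27/8 x^3
applying this coordinatewise to f: exp(τθ) f = (27/8)x^3 + (27/2)x^2 + (21/2)x + 1/3


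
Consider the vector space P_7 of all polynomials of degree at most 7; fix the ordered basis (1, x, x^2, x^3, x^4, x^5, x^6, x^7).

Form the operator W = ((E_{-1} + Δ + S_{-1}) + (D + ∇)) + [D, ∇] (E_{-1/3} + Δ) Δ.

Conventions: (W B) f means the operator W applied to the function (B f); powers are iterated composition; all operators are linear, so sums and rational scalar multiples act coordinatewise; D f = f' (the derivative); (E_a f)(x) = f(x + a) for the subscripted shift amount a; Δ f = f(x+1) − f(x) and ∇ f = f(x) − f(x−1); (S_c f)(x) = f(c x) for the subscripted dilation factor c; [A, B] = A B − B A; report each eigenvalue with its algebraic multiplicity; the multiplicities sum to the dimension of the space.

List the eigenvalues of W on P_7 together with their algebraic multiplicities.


image of 1: 2
image of x: 2
image of x^2: 2x^2 + 4x + 1
image of x^3: 6x^2 + 3x + 1
image of x^4: 2x^4 + 8x^3 + 6x^2 + 4x + 1
image of x^5: 10x^4 + 10x^3 + 10x^2 + 5x + 1
image of x^6: 2x^6 + 12x^5 + 15x^4 + 20x^3 + 15x^2 + 6x + 1
image of x^7: 14x^6 + 21x^5 + 35x^4 + 35x^3 + 21x^2 + 7x + 1
the matrix is upper triangular; its diagonal is (2, 0, 2, 0, 2, 0, 2, 0)
for a triangular matrix the eigenvalues are the diagonal entries, with algebraic multiplicity their repetition count

λ = 0 (multiplicity 4), λ = 2 (multiplicity 4)


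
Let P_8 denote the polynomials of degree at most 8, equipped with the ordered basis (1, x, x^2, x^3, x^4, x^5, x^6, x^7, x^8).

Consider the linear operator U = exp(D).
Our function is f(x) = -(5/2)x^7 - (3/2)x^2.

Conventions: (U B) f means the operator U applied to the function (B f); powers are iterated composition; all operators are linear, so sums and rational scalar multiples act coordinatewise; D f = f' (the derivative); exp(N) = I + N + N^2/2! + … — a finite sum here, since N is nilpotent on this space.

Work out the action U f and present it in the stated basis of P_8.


the image equals g(x) = -(5/2)x^7 - (35/2)x^6 - (105/2)x^5 - (175/2)x^4 - (175/2)x^3 - 54x^2 - (41/2)x - 4

order-1 term: -(35/2)x^6 - 3x
order-2 term: -(105/2)x^5 - 3/2
order-3 term: -(175/2)x^4
order-4 term: -(175/2)x^3
order-5 term: -(105/2)x^2
order-6 term: -(35/2)x
order-7 term: -5/2
the series for exp(D) f terminates at order 7
exp(D) f = -(5/2)x^7 - (35/2)x^6 - (105/2)x^5 - (175/2)x^4 - (175/2)x^3 - 54x^2 - (41/2)x - 4


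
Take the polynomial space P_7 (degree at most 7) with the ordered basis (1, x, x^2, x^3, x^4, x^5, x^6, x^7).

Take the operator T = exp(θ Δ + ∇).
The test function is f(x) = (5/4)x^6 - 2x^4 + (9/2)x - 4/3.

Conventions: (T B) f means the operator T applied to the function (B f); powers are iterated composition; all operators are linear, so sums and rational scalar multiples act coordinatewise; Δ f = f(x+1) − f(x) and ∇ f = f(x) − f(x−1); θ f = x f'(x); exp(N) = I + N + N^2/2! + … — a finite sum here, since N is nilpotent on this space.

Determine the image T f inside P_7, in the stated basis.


the result is g(x) = (5/4)x^6 + 45x^5 + (2467/4)x^4 + 3968x^3 + (23463/2)x^2 + 12500x + 4225/6

order-1 term: 45x^5 + (225/4)x^4 + 68x^3 + (27/4)x^2 - x + 21/4
order-2 term: (1125/2)x^4 + 900x^3 + (4599/4)x^2 + (477/2)x + 49/2
order-3 term: 3000x^3 + 3825x^2 + 3033x - 765/4
order-4 term: 6750x^2 + 3825x + 552
order-5 term: 5400x - 585
order-6 term: 900
the series for exp(θ Δ + ∇) f terminates at order 6
exp(θ Δ + ∇) f = (5/4)x^6 + 45x^5 + (2467/4)x^4 + 3968x^3 + (23463/2)x^2 + 12500x + 4225/6


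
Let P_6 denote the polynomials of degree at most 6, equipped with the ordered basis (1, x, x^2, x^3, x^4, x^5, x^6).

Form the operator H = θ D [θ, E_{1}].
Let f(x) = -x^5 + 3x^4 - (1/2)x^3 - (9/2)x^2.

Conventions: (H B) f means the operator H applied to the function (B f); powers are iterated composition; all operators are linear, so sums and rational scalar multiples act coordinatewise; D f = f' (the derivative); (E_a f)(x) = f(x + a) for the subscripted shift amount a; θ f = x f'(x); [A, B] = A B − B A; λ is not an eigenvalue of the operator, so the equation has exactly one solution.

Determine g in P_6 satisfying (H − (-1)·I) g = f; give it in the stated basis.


write g with unknown coordinates in the stated basis and equate coefficients in (H − (-1)·I) g = f
solving from the highest basis element down gives g = -x^5 + 3x^4 - (121/2)x^3 - (105/2)x^2 - 351x
check: H g = 60x^3 + 48x^2 + 351x
so H g − (-1)·g = -x^5 + 3x^4 - (1/2)x^3 - (9/2)x^2 = f ✓

the image equals g(x) = -x^5 + 3x^4 - (121/2)x^3 - (105/2)x^2 - 351x


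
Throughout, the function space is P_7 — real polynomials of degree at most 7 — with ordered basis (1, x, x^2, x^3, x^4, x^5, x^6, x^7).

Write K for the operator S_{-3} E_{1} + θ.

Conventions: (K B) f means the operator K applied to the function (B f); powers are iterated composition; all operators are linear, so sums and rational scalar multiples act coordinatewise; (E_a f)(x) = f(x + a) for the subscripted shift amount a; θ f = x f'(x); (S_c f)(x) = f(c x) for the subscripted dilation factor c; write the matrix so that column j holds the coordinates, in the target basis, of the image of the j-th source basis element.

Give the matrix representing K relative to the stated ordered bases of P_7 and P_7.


the matrix is [[1, 1, 1, 1, 1, 1, 1, 1]; [0, -2, -6, -9, -12, -15, -18, -21]; [0, 0, 11, 27, 54, 90, 135, 189]; [0, 0, 0, -24, -108, -270, -540, -945]; [0, 0, 0, 0, 85, 405, 1215, 2835]; [0, 0, 0, 0, 0, -238, -1458, -5103]; [0, 0, 0, 0, 0, 0, 735, 5103]; [0, 0, 0, 0, 0, 0, 0, -2180]] (rows listed top to bottom)

image of 1: 1
image of x: -2x + 1
image of x^2: 11x^2 - 6x + 1
image of x^3: -24x^3 + 27x^2 - 9x + 1
image of x^4: 85x^4 - 108x^3 + 54x^2 - 12x + 1
image of x^5: -238x^5 + 405x^4 - 270x^3 + 90x^2 - 15x + 1
image of x^6: 735x^6 - 1458x^5 + 1215x^4 - 540x^3 + 135x^2 - 18x + 1
image of x^7: -2180x^7 + 5103x^6 - 5103x^5 + 2835x^4 - 945x^3 + 189x^2 - 21x + 1
each image's coordinates form column j of the matrix


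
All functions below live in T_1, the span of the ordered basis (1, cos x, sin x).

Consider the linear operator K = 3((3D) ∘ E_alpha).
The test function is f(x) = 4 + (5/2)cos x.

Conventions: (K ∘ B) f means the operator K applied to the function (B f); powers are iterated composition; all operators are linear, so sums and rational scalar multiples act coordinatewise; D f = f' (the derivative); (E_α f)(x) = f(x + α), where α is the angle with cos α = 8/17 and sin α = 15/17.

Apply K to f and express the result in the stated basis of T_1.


E_alpha f = 4 + (20/17)cos x - (75/34)sin x
D E_alpha f = -(75/34)cos x - (20/17)sin x
(3D) E_alpha f = -(225/34)cos x - (60/17)sin x
(3((3D) ∘ E_alpha)) f = -(675/34)cos x - (180/17)sin x

the result is g(x) = -(675/34)cos x - (180/17)sin x


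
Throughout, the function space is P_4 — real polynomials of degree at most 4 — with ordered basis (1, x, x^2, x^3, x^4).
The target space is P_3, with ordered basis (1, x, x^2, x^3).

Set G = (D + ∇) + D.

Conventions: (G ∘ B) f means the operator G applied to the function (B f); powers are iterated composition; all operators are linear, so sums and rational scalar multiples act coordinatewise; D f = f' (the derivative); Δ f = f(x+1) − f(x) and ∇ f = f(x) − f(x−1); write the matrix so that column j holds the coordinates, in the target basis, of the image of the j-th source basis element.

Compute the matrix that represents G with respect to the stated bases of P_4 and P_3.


the matrix is [[0, 3, -1, 1, -1]; [0, 0, 6, -3, 4]; [0, 0, 0, 9, -6]; [0, 0, 0, 0, 12]] (rows listed top to bottom)

image of 1: 0
image of x: 3
image of x^2: 6x - 1
image of x^3: 9x^2 - 3x + 1
image of x^4: 12x^3 - 6x^2 + 4x - 1
each image's coordinates form column j of the matrix


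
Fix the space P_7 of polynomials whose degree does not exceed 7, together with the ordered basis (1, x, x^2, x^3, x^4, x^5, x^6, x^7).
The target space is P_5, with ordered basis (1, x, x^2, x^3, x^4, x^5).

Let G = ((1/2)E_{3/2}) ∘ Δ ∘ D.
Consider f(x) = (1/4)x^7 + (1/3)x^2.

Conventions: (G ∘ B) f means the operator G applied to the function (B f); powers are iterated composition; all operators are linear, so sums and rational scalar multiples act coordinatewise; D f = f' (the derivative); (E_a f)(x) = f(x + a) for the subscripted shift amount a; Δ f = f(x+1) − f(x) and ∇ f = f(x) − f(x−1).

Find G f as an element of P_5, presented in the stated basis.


D f = (7/4)x^6 + (2/3)x
Δ D f = (21/2)x^5 + (105/4)x^4 + 35x^3 + (105/4)x^2 + (21/2)x + 29/12
E_{3/2} Δ D f = (21/2)x^5 + 105x^4 + (1715/4)x^3 + (1785/2)x^2 + (30261/32)x + 19583/48
((1/2)E_{3/2}) Δ D f = (21/4)x^5 + (105/2)x^4 + (1715/8)x^3 + (1785/4)x^2 + (30261/64)x + 19583/96

the image equals g(x) = (21/4)x^5 + (105/2)x^4 + (1715/8)x^3 + (1785/4)x^2 + (30261/64)x + 19583/96


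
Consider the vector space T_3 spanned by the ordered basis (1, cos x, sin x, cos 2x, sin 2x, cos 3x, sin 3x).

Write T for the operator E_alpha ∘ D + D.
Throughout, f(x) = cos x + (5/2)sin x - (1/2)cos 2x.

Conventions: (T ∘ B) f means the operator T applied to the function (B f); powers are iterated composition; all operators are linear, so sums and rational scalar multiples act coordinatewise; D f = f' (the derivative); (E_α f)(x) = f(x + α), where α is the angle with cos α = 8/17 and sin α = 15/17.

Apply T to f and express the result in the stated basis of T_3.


D f = (5/2)cos x - sin x + sin 2x
E_alpha D f = (5/17)cos x - (91/34)sin x + (240/289)cos 2x - (161/289)sin 2x
D f = (5/2)cos x - sin x + sin 2x
(E_alpha ∘ D + D) f = (95/34)cos x - (125/34)sin x + (240/289)cos 2x + (128/289)sin 2x

the image equals g(x) = (95/34)cos x - (125/34)sin x + (240/289)cos 2x + (128/289)sin 2x


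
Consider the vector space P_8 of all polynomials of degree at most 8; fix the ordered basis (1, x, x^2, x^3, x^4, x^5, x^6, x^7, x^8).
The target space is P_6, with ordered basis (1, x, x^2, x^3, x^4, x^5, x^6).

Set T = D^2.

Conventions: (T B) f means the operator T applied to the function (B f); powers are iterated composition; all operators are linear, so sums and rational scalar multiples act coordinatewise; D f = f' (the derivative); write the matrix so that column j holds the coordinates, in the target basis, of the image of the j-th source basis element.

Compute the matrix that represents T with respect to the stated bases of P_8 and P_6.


image of 1: 0
image of x: 0
image of x^2: 2
image of x^3: 6x
image of x^4: 12x^2
image of x^5: 20x^3
image of x^6: 30x^4
image of x^7: 42x^5
image of x^8: 56x^6
each image's coordinates form column j of the matrix

the matrix is [[0, 0, 2, 0, 0, 0, 0, 0, 0]; [0, 0, 0, 6, 0, 0, 0, 0, 0]; [0, 0, 0, 0, 12, 0, 0, 0, 0]; [0, 0, 0, 0, 0, 20, 0, 0, 0]; [0, 0, 0, 0, 0, 0, 30, 0, 0]; [0, 0, 0, 0, 0, 0, 0, 42, 0]; [0, 0, 0, 0, 0, 0, 0, 0, 56]] (rows listed top to bottom)


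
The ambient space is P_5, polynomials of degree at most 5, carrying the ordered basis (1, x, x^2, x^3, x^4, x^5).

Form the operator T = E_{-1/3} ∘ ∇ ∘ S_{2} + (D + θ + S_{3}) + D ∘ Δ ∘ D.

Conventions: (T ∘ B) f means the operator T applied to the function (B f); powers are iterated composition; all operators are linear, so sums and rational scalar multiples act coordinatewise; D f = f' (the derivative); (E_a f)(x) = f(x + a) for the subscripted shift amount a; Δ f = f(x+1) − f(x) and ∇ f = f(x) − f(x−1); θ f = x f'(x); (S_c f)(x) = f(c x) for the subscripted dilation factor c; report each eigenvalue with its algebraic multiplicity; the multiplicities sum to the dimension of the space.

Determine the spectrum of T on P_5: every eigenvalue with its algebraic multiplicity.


image of 1: 1
image of x: 4x + 3
image of x^2: 11x^2 + 10x - 20/3
image of x^3: 30x^3 + 27x^2 - 40x + 74/3
image of x^4: 85x^4 + 68x^3 - 160x^2 + (520/3)x - 1036/27
image of x^5: 248x^5 + 165x^4 - (1600/3)x^3 + (2420/3)x^2 - (11980/27)x + 12532/81
the matrix is upper triangular; its diagonal is (1, 4, 11, 30, 85, 248)
for a triangular matrix the eigenvalues are the diagonal entries, with algebraic multiplicity their repetition count

λ = 1 (multiplicity 1), λ = 4 (multiplicity 1), λ = 11 (multiplicity 1), λ = 30 (multiplicity 1), λ = 85 (multiplicity 1), λ = 248 (multiplicity 1)
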